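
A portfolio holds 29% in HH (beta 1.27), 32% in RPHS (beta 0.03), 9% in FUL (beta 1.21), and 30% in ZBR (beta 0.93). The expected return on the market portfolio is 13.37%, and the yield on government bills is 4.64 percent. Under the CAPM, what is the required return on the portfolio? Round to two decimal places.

β_P = Σ w_i β_i = 0.29×1.27 + 0.32×0.03 + 0.09×1.21 + 0.30×0.93 = 0.7658
MRP = 13.37% − 4.64% = 8.73%
E(R_P) = R_f + β_P × MRP = 4.64% + 0.7658 × 8.73% = 11.33%

11.33%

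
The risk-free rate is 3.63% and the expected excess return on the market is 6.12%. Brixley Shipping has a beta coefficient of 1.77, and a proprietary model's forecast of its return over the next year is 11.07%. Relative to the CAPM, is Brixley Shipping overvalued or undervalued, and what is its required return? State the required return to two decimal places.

Required return = R_f + β·MRP = 3.63% + 1.77 × 6.12% = 14.46%
Forecast 11.07% < required 14.46% → the stock plots below the SML → overvalued.

Overvalued; required return 14.46%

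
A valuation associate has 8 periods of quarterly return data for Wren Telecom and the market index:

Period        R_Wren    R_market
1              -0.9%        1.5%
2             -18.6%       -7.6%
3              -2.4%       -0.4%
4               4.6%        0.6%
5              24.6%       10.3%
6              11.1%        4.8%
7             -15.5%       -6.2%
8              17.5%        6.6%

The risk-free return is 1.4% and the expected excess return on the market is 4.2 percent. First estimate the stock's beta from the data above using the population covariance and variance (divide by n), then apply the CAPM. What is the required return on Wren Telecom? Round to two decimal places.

Mean R_i = (-0.9 − 18.6 − 2.4 + 4.6 + 24.6 + 11.1 − 15.5 + 17.5) / 8 = 2.5500%
Mean R_m = (1.5 − 7.6 − 0.4 + 0.6 + 10.3 + 4.8 − 6.2 + 6.6) / 8 = 1.2000%
Σ(R_i − R̄_i)(R_m − R̄_m) = 637.5100  ⇒  Cov = 637.5100 / 8 = 79.6888
Σ(R_m − R̄_m)² = 260.1400  ⇒  Var(R_m) = 260.1400 / 8 = 32.5175
β = Cov / Var(R_m) = 79.6888 / 32.5175 = 2.4506
E(R) = R_f + β × MRP = 1.4% + 2.4506 × 4.2% = 11.69%

11.69%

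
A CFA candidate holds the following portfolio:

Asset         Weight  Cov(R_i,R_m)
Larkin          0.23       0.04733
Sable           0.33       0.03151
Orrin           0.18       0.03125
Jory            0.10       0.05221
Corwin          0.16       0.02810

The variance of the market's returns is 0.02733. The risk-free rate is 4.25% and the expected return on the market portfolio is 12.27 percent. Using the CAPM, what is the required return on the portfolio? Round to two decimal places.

β_Larkin = 0.04733 / 0.02733 = 1.7318
β_Sable = 0.03151 / 0.02733 = 1.1529
β_Orrin = 0.03125 / 0.02733 = 1.1434
β_Jory = 0.05221 / 0.02733 = 1.9104
β_Corwin = 0.02810 / 0.02733 = 1.0282
β_P = Σ w_i β_i = 0.23×1.7318 + 0.33×1.1529 + 0.18×1.1434 + 0.10×1.9104 + 0.16×1.0282 = 1.3401
MRP = 12.27% − 4.25% = 8.02%
E(R_P) = R_f + β_P × MRP = 4.25% + 1.3401 × 8.02% = 15.00%

15.00%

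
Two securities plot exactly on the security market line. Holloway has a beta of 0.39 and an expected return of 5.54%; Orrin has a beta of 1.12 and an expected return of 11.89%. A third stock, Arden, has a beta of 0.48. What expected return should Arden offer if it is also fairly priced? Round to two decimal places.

6.32%

MRP (SML slope) = (11.89% − 5.54%) / (1.12 − 0.39) = 6.35% / 0.73 = 8.6986%
R_f (intercept) = 5.54% − 0.39 × 8.6986% = 2.1475%
E(R_Arden) = R_f + β × MRP = 2.1475% + 0.48 × 8.6986% = 6.32%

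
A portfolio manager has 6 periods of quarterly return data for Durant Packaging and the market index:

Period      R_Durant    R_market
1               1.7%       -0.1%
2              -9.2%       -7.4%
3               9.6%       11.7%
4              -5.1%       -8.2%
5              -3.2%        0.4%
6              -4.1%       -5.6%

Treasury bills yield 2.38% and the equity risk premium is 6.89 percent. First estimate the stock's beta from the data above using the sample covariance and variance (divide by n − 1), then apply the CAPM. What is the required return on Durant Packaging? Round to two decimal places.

Mean R_i = (1.7 − 9.2 + 9.6 − 5.1 − 3.2 − 4.1) / 6 = -1.7167%
Mean R_m = (-0.1 − 7.4 + 11.7 − 8.2 + 0.4 − 5.6) / 6 = -1.5333%
Σ(R_i − R̄_i)(R_m − R̄_m) = 227.9367  ⇒  Cov = 227.9367 / 5 = 45.5873
Σ(R_m − R̄_m)² = 276.3133  ⇒  Var(R_m) = 276.3133 / 5 = 55.2627
β = Cov / Var(R_m) = 45.5873 / 55.2627 = 0.8249
E(R) = R_f + β × MRP = 2.38% + 0.8249 × 6.89% = 8.06%

8.06%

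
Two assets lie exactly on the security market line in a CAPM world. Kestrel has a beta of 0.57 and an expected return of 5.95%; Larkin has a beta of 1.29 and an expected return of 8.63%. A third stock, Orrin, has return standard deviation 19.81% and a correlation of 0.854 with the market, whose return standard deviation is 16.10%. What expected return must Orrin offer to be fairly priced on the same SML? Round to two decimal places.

MRP = (8.63% − 5.95%) / (1.29 − 0.57) = 3.7222%
R_f = 5.95% − 0.57 × 3.7222% = 3.8283%
β_Orrin = ρ·σ_i/σ_m = 0.854 × 19.81 / 16.10 = 1.0508
E(R_Orrin) = R_f + β × MRP = 3.8283% + 1.0508 × 3.7222% = 7.74%

7.74%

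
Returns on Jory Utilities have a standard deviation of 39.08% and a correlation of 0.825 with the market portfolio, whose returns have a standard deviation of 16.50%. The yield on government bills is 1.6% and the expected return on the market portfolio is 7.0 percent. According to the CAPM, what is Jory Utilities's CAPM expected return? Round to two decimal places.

12.15%

β = ρ × σ_i / σ_m = 0.825 × 39.08% / 16.50% = 1.9540
MRP = 7.0% − 1.6% = 5.40%
E(R) = 1.6% + 1.9540 × 5.4% = 12.15%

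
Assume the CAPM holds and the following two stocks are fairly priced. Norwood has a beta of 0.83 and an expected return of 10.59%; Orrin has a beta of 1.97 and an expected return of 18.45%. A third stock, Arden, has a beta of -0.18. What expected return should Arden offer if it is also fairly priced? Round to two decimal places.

3.63%

MRP (SML slope) = (18.45% − 10.59%) / (1.97 − 0.83) = 7.86% / 1.14 = 6.8947%
R_f (intercept) = 10.59% − 0.83 × 6.8947% = 4.8674%
E(R_Arden) = R_f + β × MRP = 4.8674% + -0.18 × 6.8947% = 3.63%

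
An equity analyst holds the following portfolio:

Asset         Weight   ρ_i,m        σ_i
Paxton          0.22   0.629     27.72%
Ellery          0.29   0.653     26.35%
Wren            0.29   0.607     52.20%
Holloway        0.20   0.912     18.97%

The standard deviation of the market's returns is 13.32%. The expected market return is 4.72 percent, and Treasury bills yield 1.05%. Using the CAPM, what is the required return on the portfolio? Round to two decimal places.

β_Paxton = 0.629 × 27.72% / 13.32% = 1.3090
β_Ellery = 0.653 × 26.35% / 13.32% = 1.2918
β_Wren = 0.607 × 52.20% / 13.32% = 2.3788
β_Holloway = 0.912 × 18.97% / 13.32% = 1.2988
β_P = Σ w_i β_i = 0.22×1.3090 + 0.29×1.2918 + 0.29×2.3788 + 0.20×1.2988 = 1.6122
MRP = 4.72% − 1.05% = 3.67%
E(R_P) = R_f + β_P × MRP = 1.05% + 1.6122 × 3.67% = 6.97%

6.97%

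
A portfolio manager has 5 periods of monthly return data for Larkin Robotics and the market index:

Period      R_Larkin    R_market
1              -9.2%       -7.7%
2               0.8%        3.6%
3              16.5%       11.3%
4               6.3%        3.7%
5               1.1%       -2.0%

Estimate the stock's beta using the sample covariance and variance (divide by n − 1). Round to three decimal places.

Mean R_i = (-9.2 + 0.8 + 16.5 + 6.3 + 1.1) / 5 = 3.1000%
Mean R_m = (-7.7 + 3.6 + 11.3 + 3.7 − 2.0) / 5 = 1.7800%
Σ(R_i − R̄_i)(R_m − R̄_m) = 253.6900  ⇒  Cov = 253.6900 / 4 = 63.4225
Σ(R_m − R̄_m)² = 201.7880  ⇒  Var(R_m) = 201.7880 / 4 = 50.4470
β = Cov / Var(R_m) = 63.4225 / 50.4470 = 1.2572

1.257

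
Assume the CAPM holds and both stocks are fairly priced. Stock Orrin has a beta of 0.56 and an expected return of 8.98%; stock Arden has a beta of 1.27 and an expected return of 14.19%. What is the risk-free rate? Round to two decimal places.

Both satisfy E(R) = R_f + β·MRP, so the slope of the SML is
MRP = (14.19% − 8.98%) / (1.27 − 0.56) = 5.21% / 0.71 = 7.3380%
R_f = E(R_Orrin) − β_Orrin·MRP = 8.98% − 0.56 × 7.3380% = 4.8707%

4.87%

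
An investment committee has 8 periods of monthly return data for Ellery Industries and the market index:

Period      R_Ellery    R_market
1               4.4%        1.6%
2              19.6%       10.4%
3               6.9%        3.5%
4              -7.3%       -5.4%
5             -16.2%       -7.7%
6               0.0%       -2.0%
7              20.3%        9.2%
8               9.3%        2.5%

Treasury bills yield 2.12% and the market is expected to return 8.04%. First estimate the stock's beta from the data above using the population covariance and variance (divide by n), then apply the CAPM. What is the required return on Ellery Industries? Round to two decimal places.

13.49%

Mean R_i = (4.4 + 19.6 + 6.9 − 7.3 − 16.2 + 0.0 + 20.3 + 9.3) / 8 = 4.6250%
Mean R_m = (1.6 + 10.4 + 3.5 − 5.4 − 7.7 − 2.0 + 9.2 + 2.5) / 8 = 1.5125%
Σ(R_i − R̄_i)(R_m − R̄_m) = 553.2375  ⇒  Cov = 553.2375 / 8 = 69.1547
Σ(R_m − R̄_m)² = 288.0088  ⇒  Var(R_m) = 288.0088 / 8 = 36.0011
β = Cov / Var(R_m) = 69.1547 / 36.0011 = 1.9209
MRP = 8.04% − 2.12% = 5.92%
E(R) = R_f + β × MRP = 2.12% + 1.9209 × 5.92% = 13.49%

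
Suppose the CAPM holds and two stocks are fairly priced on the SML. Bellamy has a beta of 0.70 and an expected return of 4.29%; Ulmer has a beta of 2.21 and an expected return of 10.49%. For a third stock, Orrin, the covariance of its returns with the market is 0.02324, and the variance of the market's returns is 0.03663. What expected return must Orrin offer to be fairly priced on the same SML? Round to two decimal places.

MRP = (10.49% − 4.29%) / (2.21 − 0.70) = 4.1060%
R_f = 4.29% − 0.70 × 4.1060% = 1.4158%
β_Orrin = Cov / Var(R_m) = 0.02324 / 0.03663 = 0.6345
E(R_Orrin) = R_f + β × MRP = 1.4158% + 0.6345 × 4.1060% = 4.02%

4.02%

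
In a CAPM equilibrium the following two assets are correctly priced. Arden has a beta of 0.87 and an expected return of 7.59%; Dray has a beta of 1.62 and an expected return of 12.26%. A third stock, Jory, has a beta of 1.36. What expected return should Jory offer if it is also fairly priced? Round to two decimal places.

10.64%

MRP (SML slope) = (12.26% − 7.59%) / (1.62 − 0.87) = 4.67% / 0.75 = 6.2267%
R_f (intercept) = 7.59% − 0.87 × 6.2267% = 2.1728%
E(R_Jory) = R_f + β × MRP = 2.1728% + 1.36 × 6.2267% = 10.64%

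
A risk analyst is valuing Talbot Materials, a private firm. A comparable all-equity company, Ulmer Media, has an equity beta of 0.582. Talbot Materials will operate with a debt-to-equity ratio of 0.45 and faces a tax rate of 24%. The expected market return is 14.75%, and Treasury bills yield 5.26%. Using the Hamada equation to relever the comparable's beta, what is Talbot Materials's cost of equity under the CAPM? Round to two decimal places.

β_L = β_U × [1 + (1 − t)(D/E)] = 0.582 × [1 + (1 − 0.24) × 0.45]
    = 0.582 × [1 + 0.76 × 0.45] = 0.582 × 1.3420 = 0.7810
MRP = 14.75% − 5.26% = 9.49%
E(R) = R_f + β_L × MRP = 5.26% + 0.7810 × 9.49% = 12.67%

12.67%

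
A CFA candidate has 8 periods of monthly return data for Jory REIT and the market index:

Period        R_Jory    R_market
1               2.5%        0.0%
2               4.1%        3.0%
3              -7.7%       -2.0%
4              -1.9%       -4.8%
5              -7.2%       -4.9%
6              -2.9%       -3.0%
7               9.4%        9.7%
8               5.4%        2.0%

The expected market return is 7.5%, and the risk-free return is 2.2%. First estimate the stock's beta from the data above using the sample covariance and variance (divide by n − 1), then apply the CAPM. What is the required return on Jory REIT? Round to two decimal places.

8.00%

Mean R_i = (2.5 + 4.1 − 7.7 − 1.9 − 7.2 − 2.9 + 9.4 + 5.4) / 8 = 0.2125%
Mean R_m = (0.0 + 3.0 − 2.0 − 4.8 − 4.9 − 3.0 + 9.7 + 2.0) / 8 = 0.0000%
Σ(R_i − R̄_i)(R_m − R̄_m) = 182.7800  ⇒  Cov = 182.7800 / 7 = 26.1114
Σ(R_m − R̄_m)² = 167.1400  ⇒  Var(R_m) = 167.1400 / 7 = 23.8771
β = Cov / Var(R_m) = 26.1114 / 23.8771 = 1.0936
MRP = 7.5% − 2.2% = 5.30%
E(R) = R_f + β × MRP = 2.2% + 1.0936 × 5.3% = 8.00%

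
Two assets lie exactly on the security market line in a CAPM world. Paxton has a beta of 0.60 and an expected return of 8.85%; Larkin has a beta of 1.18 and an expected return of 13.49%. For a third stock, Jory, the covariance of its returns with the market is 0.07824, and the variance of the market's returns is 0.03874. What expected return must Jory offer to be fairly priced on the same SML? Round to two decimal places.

20.21%

MRP = (13.49% − 8.85%) / (1.18 − 0.60) = 8.0000%
R_f = 8.85% − 0.60 × 8.0000% = 4.0500%
β_Jory = Cov / Var(R_m) = 0.07824 / 0.03874 = 2.0196
E(R_Jory) = R_f + β × MRP = 4.0500% + 2.0196 × 8.0000% = 20.21%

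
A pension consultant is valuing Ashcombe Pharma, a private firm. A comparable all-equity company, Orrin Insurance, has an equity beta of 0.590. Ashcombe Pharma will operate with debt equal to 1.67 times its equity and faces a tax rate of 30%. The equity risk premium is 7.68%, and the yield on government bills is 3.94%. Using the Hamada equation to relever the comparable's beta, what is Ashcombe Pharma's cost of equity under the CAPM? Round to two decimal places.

β_L = β_U × [1 + (1 − t)(D/E)] = 0.590 × [1 + (1 − 0.30) × 1.67]
    = 0.590 × [1 + 0.70 × 1.67] = 0.590 × 2.1690 = 1.2797
E(R) = R_f + β_L × MRP = 3.94% + 1.2797 × 7.68% = 13.77%

13.77%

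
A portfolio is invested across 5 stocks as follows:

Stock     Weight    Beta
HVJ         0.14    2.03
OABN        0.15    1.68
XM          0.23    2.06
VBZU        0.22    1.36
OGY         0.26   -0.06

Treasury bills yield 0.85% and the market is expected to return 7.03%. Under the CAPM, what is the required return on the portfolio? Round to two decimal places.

8.84%

β_P = Σ w_i β_i = 0.14×2.03 + 0.15×1.68 + 0.23×2.06 + 0.22×1.36 + 0.26×-0.06 = 1.2936
MRP = 7.03% − 0.85% = 6.18%
E(R_P) = R_f + β_P × MRP = 0.85% + 1.2936 × 6.18% = 8.84%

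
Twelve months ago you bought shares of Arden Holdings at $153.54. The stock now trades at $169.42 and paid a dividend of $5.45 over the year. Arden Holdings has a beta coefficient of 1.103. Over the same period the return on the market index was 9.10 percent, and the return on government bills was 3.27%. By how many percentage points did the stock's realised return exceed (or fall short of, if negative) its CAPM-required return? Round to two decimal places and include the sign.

+4.19%

Realised HPR = (P1 + D1 − P0) / P0 = (169.42 + 5.45 − 153.54) / 153.54 = 21.33 / 153.54 = 13.8921%
MRP = 9.10% − 3.27% = 5.83%
CAPM required = R_f + β·MRP = 3.27% + 1.103 × 5.83% = 9.70049%
α = realised − required = 13.8921% − 9.70049% = +4.19%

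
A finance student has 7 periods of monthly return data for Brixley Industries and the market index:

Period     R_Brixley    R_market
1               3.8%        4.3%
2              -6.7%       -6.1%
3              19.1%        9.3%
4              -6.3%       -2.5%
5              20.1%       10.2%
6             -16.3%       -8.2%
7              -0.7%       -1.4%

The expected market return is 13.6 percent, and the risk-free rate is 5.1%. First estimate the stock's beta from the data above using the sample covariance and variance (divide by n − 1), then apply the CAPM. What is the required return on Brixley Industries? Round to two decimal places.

20.64%

Mean R_i = (3.8 − 6.7 + 19.1 − 6.3 + 20.1 − 16.3 − 0.7) / 7 = 1.8571%
Mean R_m = (4.3 − 6.1 + 9.3 − 2.5 + 10.2 − 8.2 − 1.4) / 7 = 0.8000%
Σ(R_i − R̄_i)(R_m − R̄_m) = 579.8500  ⇒  Cov = 579.8500 / 6 = 96.6417
Σ(R_m − R̄_m)² = 317.2000  ⇒  Var(R_m) = 317.2000 / 6 = 52.8667
β = Cov / Var(R_m) = 96.6417 / 52.8667 = 1.8280
MRP = 13.6% − 5.1% = 8.50%
E(R) = R_f + β × MRP = 5.1% + 1.8280 × 8.5% = 20.64%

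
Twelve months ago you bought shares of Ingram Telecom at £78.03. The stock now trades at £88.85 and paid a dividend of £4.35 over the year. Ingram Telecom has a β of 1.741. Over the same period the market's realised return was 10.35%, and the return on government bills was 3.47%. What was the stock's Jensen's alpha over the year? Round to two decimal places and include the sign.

+3.99%

Realised HPR = (P1 + D1 − P0) / P0 = (88.85 + 4.35 − 78.03) / 78.03 = 15.17 / 78.03 = 19.4412%
MRP = 10.35% − 3.47% = 6.88%
CAPM required = R_f + β·MRP = 3.47% + 1.741 × 6.88% = 15.44808%
α = realised − required = 19.4412% − 15.44808% = +3.99%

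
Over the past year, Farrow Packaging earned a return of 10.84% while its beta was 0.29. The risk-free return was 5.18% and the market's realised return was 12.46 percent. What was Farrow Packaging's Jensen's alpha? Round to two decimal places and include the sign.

+3.55%

Market excess return = 12.46% − 5.18% = 7.28%
CAPM benchmark = R_f + β(R_m − R_f) = 5.18% + 0.29 × 7.28% = 7.2912%
α = actual − benchmark = 10.84% − 7.2912% = +3.55%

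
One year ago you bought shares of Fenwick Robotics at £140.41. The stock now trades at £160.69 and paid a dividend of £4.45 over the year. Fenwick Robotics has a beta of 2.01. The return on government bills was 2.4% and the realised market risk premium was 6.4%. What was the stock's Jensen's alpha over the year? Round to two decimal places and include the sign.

+2.35%

Realised HPR = (P1 + D1 − P0) / P0 = (160.69 + 4.45 − 140.41) / 140.41 = 24.73 / 140.41 = 17.6127%
CAPM required = R_f + β·MRP = 2.4% + 2.01 × 6.4% = 15.2640%
α = realised − required = 17.6127% − 15.2640% = +2.35%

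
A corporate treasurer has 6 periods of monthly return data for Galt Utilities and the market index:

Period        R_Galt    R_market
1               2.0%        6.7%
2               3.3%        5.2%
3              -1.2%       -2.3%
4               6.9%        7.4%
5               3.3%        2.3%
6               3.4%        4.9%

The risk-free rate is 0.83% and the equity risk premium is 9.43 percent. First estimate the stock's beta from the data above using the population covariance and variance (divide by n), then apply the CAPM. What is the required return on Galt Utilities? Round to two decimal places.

Mean R_i = (2.0 + 3.3 − 1.2 + 6.9 + 3.3 + 3.4) / 6 = 2.9500%
Mean R_m = (6.7 + 5.2 − 2.3 + 7.4 + 2.3 + 4.9) / 6 = 4.0333%
Σ(R_i − R̄_i)(R_m − R̄_m) = 37.2400  ⇒  Cov = 37.2400 / 6 = 6.2067
Σ(R_m − R̄_m)² = 63.6733  ⇒  Var(R_m) = 63.6733 / 6 = 10.6122
β = Cov / Var(R_m) = 6.2067 / 10.6122 = 0.5849
E(R) = R_f + β × MRP = 0.83% + 0.5849 × 9.43% = 6.35%

6.35%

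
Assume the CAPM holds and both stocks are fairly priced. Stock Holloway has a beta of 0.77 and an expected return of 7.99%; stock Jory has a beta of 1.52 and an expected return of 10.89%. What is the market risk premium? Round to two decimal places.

3.87%

Both satisfy E(R) = R_f + β·MRP, so the slope of the SML is
MRP = (10.89% − 7.99%) / (1.52 − 0.77) = 2.90% / 0.75 = 3.8667%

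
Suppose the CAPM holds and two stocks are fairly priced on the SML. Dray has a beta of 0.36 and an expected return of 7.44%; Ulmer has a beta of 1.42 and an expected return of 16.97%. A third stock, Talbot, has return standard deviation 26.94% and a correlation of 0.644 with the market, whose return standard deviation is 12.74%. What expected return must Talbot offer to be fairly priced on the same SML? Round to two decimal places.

MRP = (16.97% − 7.44%) / (1.42 − 0.36) = 8.9906%
R_f = 7.44% − 0.36 × 8.9906% = 4.2034%
β_Talbot = ρ·σ_i/σ_m = 0.644 × 26.94 / 12.74 = 1.3618
E(R_Talbot) = R_f + β × MRP = 4.2034% + 1.3618 × 8.9906% = 16.45%

16.45%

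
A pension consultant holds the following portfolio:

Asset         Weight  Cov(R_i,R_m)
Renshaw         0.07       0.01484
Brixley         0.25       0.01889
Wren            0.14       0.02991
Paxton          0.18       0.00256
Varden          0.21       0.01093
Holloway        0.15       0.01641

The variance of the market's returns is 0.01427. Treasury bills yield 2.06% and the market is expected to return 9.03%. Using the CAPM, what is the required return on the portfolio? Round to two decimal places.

9.47%

β_Renshaw = 0.01484 / 0.01427 = 1.0399
β_Brixley = 0.01889 / 0.01427 = 1.3238
β_Wren = 0.02991 / 0.01427 = 2.0960
β_Paxton = 0.00256 / 0.01427 = 0.1794
β_Varden = 0.01093 / 0.01427 = 0.7659
β_Holloway = 0.01641 / 0.01427 = 1.1500
β_P = Σ w_i β_i = 0.07×1.0399 + 0.25×1.3238 + 0.14×2.0960 + 0.18×0.1794 + 0.21×0.7659 + 0.15×1.1500 = 1.0628
MRP = 9.03% − 2.06% = 6.97%
E(R_P) = R_f + β_P × MRP = 2.06% + 1.0628 × 6.97% = 9.47%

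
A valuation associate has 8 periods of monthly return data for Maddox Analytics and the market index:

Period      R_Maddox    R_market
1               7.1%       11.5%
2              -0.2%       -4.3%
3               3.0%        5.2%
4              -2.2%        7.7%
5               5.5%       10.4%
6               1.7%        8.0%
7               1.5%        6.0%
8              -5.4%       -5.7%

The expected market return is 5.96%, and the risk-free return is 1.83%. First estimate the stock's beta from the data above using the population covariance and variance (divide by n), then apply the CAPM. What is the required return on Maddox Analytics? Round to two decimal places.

3.80%

Mean R_i = (7.1 − 0.2 + 3.0 − 2.2 + 5.5 + 1.7 + 1.5 − 5.4) / 8 = 1.3750%
Mean R_m = (11.5 − 4.3 + 5.2 + 7.7 + 10.4 + 8.0 + 6.0 − 5.7) / 8 = 4.8500%
Σ(R_i − R̄_i)(R_m − R̄_m) = 138.4000  ⇒  Cov = 138.4000 / 8 = 17.3000
Σ(R_m − R̄_m)² = 289.5400  ⇒  Var(R_m) = 289.5400 / 8 = 36.1925
β = Cov / Var(R_m) = 17.3000 / 36.1925 = 0.4780
MRP = 5.96% − 1.83% = 4.13%
E(R) = R_f + β × MRP = 1.83% + 0.4780 × 4.13% = 3.80%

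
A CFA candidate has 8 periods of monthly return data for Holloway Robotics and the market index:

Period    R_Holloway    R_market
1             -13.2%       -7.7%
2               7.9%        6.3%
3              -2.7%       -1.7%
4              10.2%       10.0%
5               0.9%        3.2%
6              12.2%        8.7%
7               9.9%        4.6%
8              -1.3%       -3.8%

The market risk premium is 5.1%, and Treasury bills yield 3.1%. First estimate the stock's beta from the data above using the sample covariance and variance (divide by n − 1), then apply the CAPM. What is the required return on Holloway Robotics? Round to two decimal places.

Mean R_i = (-13.2 + 7.9 − 2.7 + 10.2 + 0.9 + 12.2 + 9.9 − 1.3) / 8 = 2.9875%
Mean R_m = (-7.7 + 6.3 − 1.7 + 10.0 + 3.2 + 8.7 + 4.6 − 3.8) / 8 = 2.4500%
Σ(R_i − R̄_i)(R_m − R̄_m) = 358.9450  ⇒  Cov = 358.9450 / 7 = 51.2779
Σ(R_m − R̄_m)² = 275.3800  ⇒  Var(R_m) = 275.3800 / 7 = 39.3400
β = Cov / Var(R_m) = 51.2779 / 39.3400 = 1.3035
E(R) = R_f + β × MRP = 3.1% + 1.3035 × 5.1% = 9.75%

9.75%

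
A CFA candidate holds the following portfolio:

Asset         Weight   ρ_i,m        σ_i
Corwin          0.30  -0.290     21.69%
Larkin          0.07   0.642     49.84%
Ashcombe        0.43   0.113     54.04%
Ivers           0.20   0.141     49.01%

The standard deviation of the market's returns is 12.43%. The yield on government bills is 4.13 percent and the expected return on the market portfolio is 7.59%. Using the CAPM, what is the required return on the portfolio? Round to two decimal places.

5.34%

β_Corwin = -0.290 × 21.69% / 12.43% = -0.5060
β_Larkin = 0.642 × 49.84% / 12.43% = 2.5742
β_Ashcombe = 0.113 × 54.04% / 12.43% = 0.4913
β_Ivers = 0.141 × 49.01% / 12.43% = 0.5559
β_P = Σ w_i β_i = 0.30×-0.5060 + 0.07×2.5742 + 0.43×0.4913 + 0.20×0.5559 = 0.3508
MRP = 7.59% − 4.13% = 3.46%
E(R_P) = R_f + β_P × MRP = 4.13% + 0.3508 × 3.46% = 5.34%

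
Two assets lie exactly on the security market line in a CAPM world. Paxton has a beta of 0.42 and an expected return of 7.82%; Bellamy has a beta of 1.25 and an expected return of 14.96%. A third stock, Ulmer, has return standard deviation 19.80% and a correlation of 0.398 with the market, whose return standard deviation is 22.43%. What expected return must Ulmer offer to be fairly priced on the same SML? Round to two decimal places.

MRP = (14.96% − 7.82%) / (1.25 − 0.42) = 8.6024%
R_f = 7.82% − 0.42 × 8.6024% = 4.2070%
β_Ulmer = ρ·σ_i/σ_m = 0.398 × 19.80 / 22.43 = 0.3513
E(R_Ulmer) = R_f + β × MRP = 4.2070% + 0.3513 × 8.6024% = 7.23%

7.23%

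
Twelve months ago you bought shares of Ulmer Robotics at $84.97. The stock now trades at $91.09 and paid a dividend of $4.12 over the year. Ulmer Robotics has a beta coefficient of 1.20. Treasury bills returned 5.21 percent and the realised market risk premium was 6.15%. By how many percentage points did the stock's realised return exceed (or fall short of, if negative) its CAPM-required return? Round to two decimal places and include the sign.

-0.54%

Realised HPR = (P1 + D1 − P0) / P0 = (91.09 + 4.12 − 84.97) / 84.97 = 10.24 / 84.97 = 12.0513%
CAPM required = R_f + β·MRP = 5.21% + 1.20 × 6.15% = 12.5900%
α = realised − required = 12.0513% − 12.5900% = -0.54%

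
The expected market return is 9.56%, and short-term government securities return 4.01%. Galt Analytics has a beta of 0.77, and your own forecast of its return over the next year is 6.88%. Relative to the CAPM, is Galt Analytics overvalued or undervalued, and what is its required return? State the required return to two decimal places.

Overvalued; required return 8.28%

MRP = 9.56% − 4.01% = 5.55%
Required return = R_f + β·MRP = 4.01% + 0.77 × 5.55% = 8.28%
Forecast 6.88% < required 8.28% → the stock plots below the SML → overvalued.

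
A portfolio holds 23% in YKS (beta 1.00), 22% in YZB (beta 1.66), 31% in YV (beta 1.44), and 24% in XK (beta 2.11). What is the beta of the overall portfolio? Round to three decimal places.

1.548

β_P = Σ w_i β_i = 0.23×1.00 + 0.22×1.66 + 0.31×1.44 + 0.24×2.11 = 1.5480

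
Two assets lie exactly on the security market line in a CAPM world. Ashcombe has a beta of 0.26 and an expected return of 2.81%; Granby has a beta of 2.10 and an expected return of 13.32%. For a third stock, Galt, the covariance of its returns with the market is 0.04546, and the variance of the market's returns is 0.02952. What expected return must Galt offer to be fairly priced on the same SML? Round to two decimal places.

10.12%

MRP = (13.32% − 2.81%) / (2.10 − 0.26) = 5.7120%
R_f = 2.81% − 0.26 × 5.7120% = 1.3249%
β_Galt = Cov / Var(R_m) = 0.04546 / 0.02952 = 1.5400
E(R_Galt) = R_f + β × MRP = 1.3249% + 1.5400 × 5.7120% = 10.12%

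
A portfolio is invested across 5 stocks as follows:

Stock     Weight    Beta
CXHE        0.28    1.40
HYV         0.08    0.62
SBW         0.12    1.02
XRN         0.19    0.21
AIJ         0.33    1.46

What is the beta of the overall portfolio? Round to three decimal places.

1.086

β_P = Σ w_i β_i = 0.28×1.40 + 0.08×0.62 + 0.12×1.02 + 0.19×0.21 + 0.33×1.46 = 1.0857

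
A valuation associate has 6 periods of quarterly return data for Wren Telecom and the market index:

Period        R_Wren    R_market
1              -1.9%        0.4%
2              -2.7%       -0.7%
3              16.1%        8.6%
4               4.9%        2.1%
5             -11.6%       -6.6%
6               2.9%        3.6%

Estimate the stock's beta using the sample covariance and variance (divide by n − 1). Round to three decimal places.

1.799

Mean R_i = (-1.9 − 2.7 + 16.1 + 4.9 − 11.6 + 2.9) / 6 = 1.2833%
Mean R_m = (0.4 − 0.7 + 8.6 + 2.1 − 6.6 + 3.6) / 6 = 1.2333%
Σ(R_i − R̄_i)(R_m − R̄_m) = 227.3833  ⇒  Cov = 227.3833 / 5 = 45.4767
Σ(R_m − R̄_m)² = 126.4133  ⇒  Var(R_m) = 126.4133 / 5 = 25.2827
β = Cov / Var(R_m) = 45.4767 / 25.2827 = 1.7987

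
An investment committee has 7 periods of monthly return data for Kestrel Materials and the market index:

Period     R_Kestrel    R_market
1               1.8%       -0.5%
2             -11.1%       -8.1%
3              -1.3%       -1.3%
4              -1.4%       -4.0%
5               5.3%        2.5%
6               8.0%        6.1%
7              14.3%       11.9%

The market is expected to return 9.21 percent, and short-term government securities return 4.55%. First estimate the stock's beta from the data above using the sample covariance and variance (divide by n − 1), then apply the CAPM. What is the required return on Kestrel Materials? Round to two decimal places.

10.12%

Mean R_i = (1.8 − 11.1 − 1.3 − 1.4 + 5.3 + 8.0 + 14.3) / 7 = 2.2286%
Mean R_m = (-0.5 − 8.1 − 1.3 − 4.0 + 2.5 + 6.1 + 11.9) / 7 = 0.9429%
Σ(R_i − R̄_i)(R_m − R̄_m) = 313.8114  ⇒  Cov = 313.8114 / 6 = 52.3019
Σ(R_m − R̄_m)² = 262.3971  ⇒  Var(R_m) = 262.3971 / 6 = 43.7329
β = Cov / Var(R_m) = 52.3019 / 43.7329 = 1.1959
MRP = 9.21% − 4.55% = 4.66%
E(R) = R_f + β × MRP = 4.55% + 1.1959 × 4.66% = 10.12%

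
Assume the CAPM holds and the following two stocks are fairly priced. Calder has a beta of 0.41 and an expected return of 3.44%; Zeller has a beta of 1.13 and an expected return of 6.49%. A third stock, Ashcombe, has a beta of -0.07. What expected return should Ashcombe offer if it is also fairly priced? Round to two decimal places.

MRP (SML slope) = (6.49% − 3.44%) / (1.13 − 0.41) = 3.05% / 0.72 = 4.2361%
R_f (intercept) = 3.44% − 0.41 × 4.2361% = 1.7032%
E(R_Ashcombe) = R_f + β × MRP = 1.7032% + -0.07 × 4.2361% = 1.41%

1.41%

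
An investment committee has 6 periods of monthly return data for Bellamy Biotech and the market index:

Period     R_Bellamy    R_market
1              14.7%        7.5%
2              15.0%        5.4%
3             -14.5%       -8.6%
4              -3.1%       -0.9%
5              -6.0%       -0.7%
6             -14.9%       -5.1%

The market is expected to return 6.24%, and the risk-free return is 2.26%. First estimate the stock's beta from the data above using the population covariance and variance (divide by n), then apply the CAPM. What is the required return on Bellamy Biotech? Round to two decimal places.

10.73%

Mean R_i = (14.7 + 15.0 − 14.5 − 3.1 − 6.0 − 14.9) / 6 = -1.4667%
Mean R_m = (7.5 + 5.4 − 8.6 − 0.9 − 0.7 − 5.1) / 6 = -0.4000%
Σ(R_i − R̄_i)(R_m − R̄_m) = 395.4100  ⇒  Cov = 395.4100 / 6 = 65.9017
Σ(R_m − R̄_m)² = 185.7200  ⇒  Var(R_m) = 185.7200 / 6 = 30.9533
β = Cov / Var(R_m) = 65.9017 / 30.9533 = 2.1291
MRP = 6.24% − 2.26% = 3.98%
E(R) = R_f + β × MRP = 2.26% + 2.1291 × 3.98% = 10.73%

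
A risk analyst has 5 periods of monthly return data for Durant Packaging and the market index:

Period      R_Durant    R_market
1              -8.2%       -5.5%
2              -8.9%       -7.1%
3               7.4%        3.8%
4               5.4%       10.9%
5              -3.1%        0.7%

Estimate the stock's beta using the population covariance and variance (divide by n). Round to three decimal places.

0.927

Mean R_i = (-8.2 − 8.9 + 7.4 + 5.4 − 3.1) / 5 = -1.4800%
Mean R_m = (-5.5 − 7.1 + 3.8 + 10.9 + 0.7) / 5 = 0.5600%
Σ(R_i − R̄_i)(R_m − R̄_m) = 197.2440  ⇒  Cov = 197.2440 / 5 = 39.4488
Σ(R_m − R̄_m)² = 212.8320  ⇒  Var(R_m) = 212.8320 / 5 = 42.5664
β = Cov / Var(R_m) = 39.4488 / 42.5664 = 0.9268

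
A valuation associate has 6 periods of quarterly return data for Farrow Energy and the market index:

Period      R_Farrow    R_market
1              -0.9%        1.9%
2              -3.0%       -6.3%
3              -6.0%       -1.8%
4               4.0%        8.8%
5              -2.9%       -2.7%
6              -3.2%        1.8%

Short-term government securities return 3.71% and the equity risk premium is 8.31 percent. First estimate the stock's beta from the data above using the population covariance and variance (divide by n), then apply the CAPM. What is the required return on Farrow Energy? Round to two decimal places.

Mean R_i = (-0.9 − 3.0 − 6.0 + 4.0 − 2.9 − 3.2) / 6 = -2.0000%
Mean R_m = (1.9 − 6.3 − 1.8 + 8.8 − 2.7 + 1.8) / 6 = 0.2833%
Σ(R_i − R̄_i)(R_m − R̄_m) = 68.6600  ⇒  Cov = 68.6600 / 6 = 11.4433
Σ(R_m − R̄_m)² = 134.0283  ⇒  Var(R_m) = 134.0283 / 6 = 22.3381
β = Cov / Var(R_m) = 11.4433 / 22.3381 = 0.5123
E(R) = R_f + β × MRP = 3.71% + 0.5123 × 8.31% = 7.97%

7.97%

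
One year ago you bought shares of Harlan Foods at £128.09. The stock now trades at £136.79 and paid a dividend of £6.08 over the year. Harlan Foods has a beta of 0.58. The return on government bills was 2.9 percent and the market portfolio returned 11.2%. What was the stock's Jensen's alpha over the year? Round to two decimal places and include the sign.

Realised HPR = (P1 + D1 − P0) / P0 = (136.79 + 6.08 − 128.09) / 128.09 = 14.78 / 128.09 = 11.5388%
MRP = 11.2% − 2.9% = 8.30%
CAPM required = R_f + β·MRP = 2.9% + 0.58 × 8.3% = 7.7140%
α = realised − required = 11.5388% − 7.7140% = +3.82%

+3.82%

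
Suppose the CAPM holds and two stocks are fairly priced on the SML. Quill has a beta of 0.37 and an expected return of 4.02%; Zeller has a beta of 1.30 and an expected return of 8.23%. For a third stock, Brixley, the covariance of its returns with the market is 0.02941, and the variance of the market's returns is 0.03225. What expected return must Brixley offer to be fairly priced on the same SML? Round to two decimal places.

MRP = (8.23% − 4.02%) / (1.30 − 0.37) = 4.5269%
R_f = 4.02% − 0.37 × 4.5269% = 2.3450%
β_Brixley = Cov / Var(R_m) = 0.02941 / 0.03225 = 0.9119
E(R_Brixley) = R_f + β × MRP = 2.3450% + 0.9119 × 4.5269% = 6.47%

6.47%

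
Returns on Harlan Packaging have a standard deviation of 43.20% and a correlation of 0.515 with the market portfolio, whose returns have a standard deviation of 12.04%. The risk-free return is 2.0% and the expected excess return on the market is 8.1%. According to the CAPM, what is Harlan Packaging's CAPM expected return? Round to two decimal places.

β = ρ × σ_i / σ_m = 0.515 × 43.20% / 12.04% = 1.8478
E(R) = 2.0% + 1.8478 × 8.1% = 16.97%

16.97%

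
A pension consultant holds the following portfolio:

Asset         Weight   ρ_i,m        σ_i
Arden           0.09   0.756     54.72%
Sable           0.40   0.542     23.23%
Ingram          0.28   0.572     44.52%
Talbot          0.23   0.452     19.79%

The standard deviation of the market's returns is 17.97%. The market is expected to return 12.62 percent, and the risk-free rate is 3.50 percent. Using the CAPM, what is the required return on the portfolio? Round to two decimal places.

12.61%

β_Arden = 0.756 × 54.72% / 17.97% = 2.3021
β_Sable = 0.542 × 23.23% / 17.97% = 0.7006
β_Ingram = 0.572 × 44.52% / 17.97% = 1.4171
β_Talbot = 0.452 × 19.79% / 17.97% = 0.4978
β_P = Σ w_i β_i = 0.09×2.3021 + 0.40×0.7006 + 0.28×1.4171 + 0.23×0.4978 = 0.9987
MRP = 12.62% − 3.50% = 9.12%
E(R_P) = R_f + β_P × MRP = 3.50% + 0.9987 × 9.12% = 12.61%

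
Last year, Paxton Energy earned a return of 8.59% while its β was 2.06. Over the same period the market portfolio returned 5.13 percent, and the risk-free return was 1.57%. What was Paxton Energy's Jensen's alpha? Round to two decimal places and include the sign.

Market excess return = 5.13% − 1.57% = 3.56%
CAPM benchmark = R_f + β(R_m − R_f) = 1.57% + 2.06 × 3.56% = 8.9036%
α = actual − benchmark = 8.59% − 8.9036% = -0.31%

-0.31%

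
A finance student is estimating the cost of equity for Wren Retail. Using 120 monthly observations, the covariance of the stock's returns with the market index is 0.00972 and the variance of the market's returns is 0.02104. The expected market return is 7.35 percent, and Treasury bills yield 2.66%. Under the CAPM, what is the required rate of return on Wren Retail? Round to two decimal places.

4.83%

β = Cov(R_i, R_m) / Var(R_m) = 0.00972 / 0.02104 = 0.4620
MRP = 7.35% − 2.66% = 4.69%
E(R) = R_f + β × MRP = 2.66% + 0.4620 × 4.69% = 4.83%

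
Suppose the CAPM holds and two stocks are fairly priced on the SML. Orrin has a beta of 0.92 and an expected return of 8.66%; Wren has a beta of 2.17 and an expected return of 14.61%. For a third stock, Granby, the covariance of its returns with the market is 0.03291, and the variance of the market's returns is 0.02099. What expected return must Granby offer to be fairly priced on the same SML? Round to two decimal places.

11.74%

MRP = (14.61% − 8.66%) / (2.17 − 0.92) = 4.7600%
R_f = 8.66% − 0.92 × 4.7600% = 4.2808%
β_Granby = Cov / Var(R_m) = 0.03291 / 0.02099 = 1.5679
E(R_Granby) = R_f + β × MRP = 4.2808% + 1.5679 × 4.7600% = 11.74%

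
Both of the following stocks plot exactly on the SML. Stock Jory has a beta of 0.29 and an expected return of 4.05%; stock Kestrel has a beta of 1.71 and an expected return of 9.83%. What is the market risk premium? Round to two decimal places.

Both satisfy E(R) = R_f + β·MRP, so the slope of the SML is
MRP = (9.83% − 4.05%) / (1.71 − 0.29) = 5.78% / 1.42 = 4.0704%

4.07%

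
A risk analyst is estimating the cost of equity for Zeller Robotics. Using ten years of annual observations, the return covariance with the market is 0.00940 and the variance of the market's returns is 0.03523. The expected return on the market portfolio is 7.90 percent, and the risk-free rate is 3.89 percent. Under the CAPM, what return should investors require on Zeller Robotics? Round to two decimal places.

β = Cov(R_i, R_m) / Var(R_m) = 0.00940 / 0.03523 = 0.2668
MRP = 7.90% − 3.89% = 4.01%
E(R) = R_f + β × MRP = 3.89% + 0.2668 × 4.01% = 4.96%

4.96%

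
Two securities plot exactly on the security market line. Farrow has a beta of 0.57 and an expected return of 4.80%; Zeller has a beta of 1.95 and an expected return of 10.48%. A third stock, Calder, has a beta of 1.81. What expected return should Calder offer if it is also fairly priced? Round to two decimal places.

MRP (SML slope) = (10.48% − 4.80%) / (1.95 − 0.57) = 5.68% / 1.38 = 4.1159%
R_f (intercept) = 4.80% − 0.57 × 4.1159% = 2.4539%
E(R_Calder) = R_f + β × MRP = 2.4539% + 1.81 × 4.1159% = 9.90%

9.90%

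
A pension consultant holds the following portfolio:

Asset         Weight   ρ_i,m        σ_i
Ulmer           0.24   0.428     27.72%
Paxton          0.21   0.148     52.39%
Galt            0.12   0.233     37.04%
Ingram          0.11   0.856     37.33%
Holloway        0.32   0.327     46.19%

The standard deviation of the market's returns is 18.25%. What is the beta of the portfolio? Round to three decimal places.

0.759

β_Ulmer = 0.428 × 27.72% / 18.25% = 0.6501
β_Paxton = 0.148 × 52.39% / 18.25% = 0.4249
β_Galt = 0.233 × 37.04% / 18.25% = 0.4729
β_Ingram = 0.856 × 37.33% / 18.25% = 1.7509
β_Holloway = 0.327 × 46.19% / 18.25% = 0.8276
β_P = Σ w_i β_i = 0.24×0.6501 + 0.21×0.4249 + 0.12×0.4729 + 0.11×1.7509 + 0.32×0.8276 = 0.7594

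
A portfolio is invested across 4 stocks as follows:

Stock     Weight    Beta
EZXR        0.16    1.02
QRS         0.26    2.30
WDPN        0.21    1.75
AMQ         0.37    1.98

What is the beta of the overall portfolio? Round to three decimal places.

β_P = Σ w_i β_i = 0.16×1.02 + 0.26×2.30 + 0.21×1.75 + 0.37×1.98 = 1.8613

1.861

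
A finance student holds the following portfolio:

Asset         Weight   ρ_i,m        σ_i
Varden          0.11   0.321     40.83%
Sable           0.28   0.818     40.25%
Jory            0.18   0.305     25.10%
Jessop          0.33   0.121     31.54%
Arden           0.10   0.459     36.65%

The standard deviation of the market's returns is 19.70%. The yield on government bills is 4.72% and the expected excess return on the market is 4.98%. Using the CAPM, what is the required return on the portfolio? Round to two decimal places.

8.51%

β_Varden = 0.321 × 40.83% / 19.70% = 0.6653
β_Sable = 0.818 × 40.25% / 19.70% = 1.6713
β_Jory = 0.305 × 25.10% / 19.70% = 0.3886
β_Jessop = 0.121 × 31.54% / 19.70% = 0.1937
β_Arden = 0.459 × 36.65% / 19.70% = 0.8539
β_P = Σ w_i β_i = 0.11×0.6653 + 0.28×1.6713 + 0.18×0.3886 + 0.33×0.1937 + 0.10×0.8539 = 0.7604
E(R_P) = R_f + β_P × MRP = 4.72% + 0.7604 × 4.98% = 8.51%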